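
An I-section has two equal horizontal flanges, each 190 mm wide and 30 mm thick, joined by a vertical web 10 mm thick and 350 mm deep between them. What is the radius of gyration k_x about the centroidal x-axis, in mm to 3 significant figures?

Break the section into simple shapes (no overlaps), measuring from the bottom-left corner of the bounding box.
Bottom flange: 190 × 30, A = 5 700 mm², y = 15 mm, Ī = 427 500 mm⁴.
Web: 10 × 350, A = 3 500 mm², y = 205 mm, Ī = 35 729 167 mm⁴.
Top flange: 190 × 30, A = 5 700 mm², y = 395 mm, Ī = 427 500 mm⁴.
By symmetry the centroid is at mid-height, ȳ = 205 mm.
Transfer each piece to the centroidal x-axis using Ī + A·d² with d = y − 205:
  bottom flange: d = -190 mm → contributes +206 197 500 mm⁴
  web: d = 0 mm → contributes +35 729 167 mm⁴
  top flange: d = 190 mm → contributes +206 197 500 mm⁴
Total I = 448 124 167 mm⁴.
Radius of gyration: k = √(I/A) = √(448 124 167 / 14 900) = 173.42 mm.

k_x ≈ 173 mm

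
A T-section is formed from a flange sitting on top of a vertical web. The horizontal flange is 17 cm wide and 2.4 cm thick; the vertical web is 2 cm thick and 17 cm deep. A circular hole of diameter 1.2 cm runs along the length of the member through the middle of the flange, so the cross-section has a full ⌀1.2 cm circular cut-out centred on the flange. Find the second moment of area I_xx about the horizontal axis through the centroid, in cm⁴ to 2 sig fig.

Treat the section as a set of non-overlapping primitives; coordinates are from the bounding-box lower-left.
Flange: 17 × 2.4, A = 40.8 cm², y = 18.2 cm, Ī = 19.58 cm⁴.
Web: 2 × 17, A = 34 cm², y = 8.5 cm, Ī = 818.8 cm⁴.
Hole (subtracted): ⌀1.2, A = 1.131 cm², y = 18.2 cm, Ī = 0.1018 cm⁴.
Centroid: ȳ = ΣA·y / ΣA = 13.72 cm.
Transfer each piece to the horizontal axis through the centroid using Ī + A·d² with d = y − 13.72:
  flange: d = 4.477 cm → contributes +837.3 cm⁴
  web: d = -5.223 cm → contributes +1 746 cm⁴
  hole: d = 4.477 cm → contributes −22.77 cm⁴
Total I = 2 561 cm⁴.

I_xx ≈ 2600 cm⁴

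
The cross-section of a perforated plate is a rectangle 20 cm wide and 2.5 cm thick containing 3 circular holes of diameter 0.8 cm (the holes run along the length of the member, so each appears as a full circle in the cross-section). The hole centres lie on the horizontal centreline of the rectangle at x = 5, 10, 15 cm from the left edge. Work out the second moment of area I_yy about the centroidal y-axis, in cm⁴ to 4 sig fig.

Decompose the section into non-overlapping parts with the origin at the bottom-left of its bounding rectangle.
Plate: 20 × 2.5, A = 50 cm², x = 10 cm, Ī = 1666.67 cm⁴.
Hole 1 (subtracted): ⌀0.8, A = 0.502655 cm², x = 5 cm, Ī = 0.0201062 cm⁴.
Hole 2 (subtracted): ⌀0.8, A = 0.502655 cm², x = 10 cm, Ī = 0.0201062 cm⁴.
Hole 3 (subtracted): ⌀0.8, A = 0.502655 cm², x = 15 cm, Ī = 0.0201062 cm⁴.
By symmetry the centroid is at mid-width, x̄ = 10 cm.
Transfer each piece to the centroidal y-axis using Ī + A·d² with d = x − 10:
  plate: d = 0 cm → contributes +1666.67 cm⁴
  hole 1: d = -5 cm → contributes −12.5865 cm⁴
  hole 2: d = 0 cm → contributes −0.0201062 cm⁴
  hole 3: d = 5 cm → contributes −12.5865 cm⁴
Total I = 1641.47 cm⁴.

I_yy ≈ 1641 cm⁴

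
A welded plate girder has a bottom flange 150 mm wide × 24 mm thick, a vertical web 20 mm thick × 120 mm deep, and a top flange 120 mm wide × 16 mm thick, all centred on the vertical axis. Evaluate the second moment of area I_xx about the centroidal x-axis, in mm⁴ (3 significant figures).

I_xx ≈ 2.85 × 10⁷ mm⁴

Split into non-overlapping primitives; take the origin at the lower-left of the bounding box.
Bottom plate: 150 × 24, A = 3 600 mm², y = 12 mm, Ī = 172 800 mm⁴.
Web plate: 20 × 120, A = 2 400 mm², y = 84 mm, Ī = 2 880 000 mm⁴.
Top plate: 120 × 16, A = 1 920 mm², y = 152 mm, Ī = 40 960 mm⁴.
Centroid: ȳ = ΣA·y / ΣA = 67.758 mm.
Transfer each piece to the centroidal x-axis using Ī + A·d² with d = y − 67.758:
  bottom plate: d = -55.758 mm → contributes +11 364 866 mm⁴
  web plate: d = 16.242 mm → contributes +3 513 159 mm⁴
  top plate: d = 84.242 mm → contributes +13 666 789 mm⁴
Total I = 28 544 815 mm⁴.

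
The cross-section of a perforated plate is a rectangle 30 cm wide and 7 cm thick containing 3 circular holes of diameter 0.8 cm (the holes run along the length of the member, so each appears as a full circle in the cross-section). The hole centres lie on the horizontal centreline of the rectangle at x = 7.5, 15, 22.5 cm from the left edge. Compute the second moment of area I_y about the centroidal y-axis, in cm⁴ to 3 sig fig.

Break the section into simple shapes (no overlaps), measuring from the bottom-left corner of the bounding box.
Plate: 30 × 7, A = 210 cm², x = 15 cm, Ī = 15 750 cm⁴.
Hole 1 (subtracted): ⌀0.8, A = 0.50265 cm², x = 7.5 cm, Ī = 0.020106 cm⁴.
Hole 2 (subtracted): ⌀0.8, A = 0.50265 cm², x = 15 cm, Ī = 0.020106 cm⁴.
Hole 3 (subtracted): ⌀0.8, A = 0.50265 cm², x = 22.5 cm, Ī = 0.020106 cm⁴.
By symmetry the centroid is at mid-width, x̄ = 15 cm.
Transfer each piece to the centroidal y-axis using Ī + A·d² with d = x − 15:
  plate: d = 0 cm → contributes +15 750 cm⁴
  hole 1: d = -7.5 cm → contributes −28.294 cm⁴
  hole 2: d = 0 cm → contributes −0.020106 cm⁴
  hole 3: d = 7.5 cm → contributes −28.294 cm⁴
Total I = 15 693 cm⁴.

I_y ≈ 1.57 × 10⁴ cm⁴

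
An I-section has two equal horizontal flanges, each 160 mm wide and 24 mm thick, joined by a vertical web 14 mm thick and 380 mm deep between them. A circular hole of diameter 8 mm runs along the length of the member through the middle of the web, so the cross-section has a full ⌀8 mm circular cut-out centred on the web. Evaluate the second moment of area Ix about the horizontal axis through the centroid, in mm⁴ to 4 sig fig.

Ix ≈ 3.778 × 10⁸ mm⁴

Treat the section as a set of non-overlapping primitives; coordinates are from the bounding-box lower-left.
Bottom flange: 160 × 24, A = 3 840 mm², y = 12 mm, Ī = 184 320 mm⁴.
Web: 14 × 380, A = 5 320 mm², y = 214 mm, Ī = 64 017 333 mm⁴.
Top flange: 160 × 24, A = 3 840 mm², y = 416 mm, Ī = 184 320 mm⁴.
Hole (subtracted): ⌀8, A = 50.2655 mm², y = 214 mm, Ī = 201.062 mm⁴.
By symmetry the centroid is at mid-height, ȳ = 214 mm.
Transfer each piece to the horizontal axis through the centroid using Ī + A·d² with d = y − 214:
  bottom flange: d = -202 mm → contributes +156 871 680 mm⁴
  web: d = 0 mm → contributes +64 017 333 mm⁴
  top flange: d = 202 mm → contributes +156 871 680 mm⁴
  hole: d = 0 mm → contributes −201.062 mm⁴
Total I = 377 760 492 mm⁴.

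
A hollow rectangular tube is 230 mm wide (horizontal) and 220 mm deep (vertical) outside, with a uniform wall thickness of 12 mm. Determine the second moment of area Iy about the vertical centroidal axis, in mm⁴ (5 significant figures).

Iy ≈ 8.0279 × 10⁷ mm⁴

Treat the section as a set of non-overlapping primitives; coordinates are from the bounding-box lower-left.
Outer rectangle: 230 × 220, A = 50 600 mm², x = 115 mm, Ī = 223 061 667 mm⁴.
Inner void (subtracted): 206 × 196, A = 40 376 mm², x = 115 mm, Ī = 142 782 995 mm⁴.
By symmetry the centroid is at mid-width, x̄ = 115 mm.
All pieces are centred on the vertical centroidal axis, so I = ΣĪ (holes subtracted) = 80 278 672 mm⁴.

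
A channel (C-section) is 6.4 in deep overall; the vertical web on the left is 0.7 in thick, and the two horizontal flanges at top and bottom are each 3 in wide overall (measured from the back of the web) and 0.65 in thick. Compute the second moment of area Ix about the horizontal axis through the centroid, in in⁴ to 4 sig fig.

Break the section into simple shapes (no overlaps), measuring from the bottom-left corner of the bounding box.
Web: 0.7 × 6.4, A = 4.48 in², y = 3.2 in, Ī = 15.2917 in⁴.
Top flange (beyond web): 2.3 × 0.65, A = 1.495 in², y = 6.075 in, Ī = 0.0526365 in⁴.
Bottom flange (beyond web): 2.3 × 0.65, A = 1.495 in², y = 0.325 in, Ī = 0.0526365 in⁴.
By symmetry the centroid is at mid-height, ȳ = 3.2 in.
Transfer each piece to the horizontal axis through the centroid using Ī + A·d² with d = y − 3.2:
  web: d = 0 in → contributes +15.2917 in⁴
  top flange (beyond web): d = 2.875 in → contributes +12.4097 in⁴
  bottom flange (beyond web): d = -2.875 in → contributes +12.4097 in⁴
Total I = 40.1112 in⁴.

Ix ≈ 40.11 in⁴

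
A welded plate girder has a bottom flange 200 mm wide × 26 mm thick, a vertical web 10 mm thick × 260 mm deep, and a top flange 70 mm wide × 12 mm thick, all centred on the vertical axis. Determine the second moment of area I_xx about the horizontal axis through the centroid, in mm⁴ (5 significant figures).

I_xx ≈ 9.0977 × 10⁷ mm⁴

Decompose the section into non-overlapping parts with the origin at the bottom-left of its bounding rectangle.
Bottom plate: 200 × 26, A = 5 200 mm², y = 13 mm, Ī = 292933.3 mm⁴.
Web plate: 10 × 260, A = 2 600 mm², y = 156 mm, Ī = 14 646 667 mm⁴.
Top plate: 70 × 12, A = 840 mm², y = 292 mm, Ī = 10 080 mm⁴.
Centroid: ȳ = ΣA·y / ΣA = 83.15741 mm.
Transfer each piece to the horizontal axis through the centroid using Ī + A·d² with d = y − 83.15741:
  bottom plate: d = -70.15741 mm → contributes +25 887 655 mm⁴
  web plate: d = 72.84259 mm → contributes +28 442 379 mm⁴
  top plate: d = 208.8426 mm → contributes +36 646 872 mm⁴
Total I = 90 976 906 mm⁴.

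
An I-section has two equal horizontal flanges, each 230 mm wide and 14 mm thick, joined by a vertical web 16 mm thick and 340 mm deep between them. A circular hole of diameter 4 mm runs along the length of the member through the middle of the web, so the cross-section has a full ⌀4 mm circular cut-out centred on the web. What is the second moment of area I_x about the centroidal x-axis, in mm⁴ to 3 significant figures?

Decompose the section into non-overlapping parts with the origin at the bottom-left of its bounding rectangle.
Bottom flange: 230 × 14, A = 3 220 mm², y = 7 mm, Ī = 52 593 mm⁴.
Web: 16 × 340, A = 5 440 mm², y = 184 mm, Ī = 52 405 333 mm⁴.
Top flange: 230 × 14, A = 3 220 mm², y = 361 mm, Ī = 52 593 mm⁴.
Hole (subtracted): ⌀4, A = 12.566 mm², y = 184 mm, Ī = 12.566 mm⁴.
By symmetry the centroid is at mid-height, ȳ = 184 mm.
Transfer each piece to the centroidal x-axis using Ī + A·d² with d = y − 184:
  bottom flange: d = -177 mm → contributes +100 931 973 mm⁴
  web: d = 0 mm → contributes +52 405 333 mm⁴
  top flange: d = 177 mm → contributes +100 931 973 mm⁴
  hole: d = 0 mm → contributes −12.566 mm⁴
Total I = 254 269 267 mm⁴.

I_x ≈ 2.54 × 10⁸ mm⁴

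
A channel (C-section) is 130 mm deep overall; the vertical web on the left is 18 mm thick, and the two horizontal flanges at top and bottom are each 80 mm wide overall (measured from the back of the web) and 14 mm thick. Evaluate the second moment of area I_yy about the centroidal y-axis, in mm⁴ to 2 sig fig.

I_yy ≈ 2.2 × 10⁶ mm⁴

Break the section into simple shapes (no overlaps), measuring from the bottom-left corner of the bounding box.
Web: 18 × 130, A = 2 340 mm², x = 9 mm, Ī = 63 180 mm⁴.
Top flange (beyond web): 62 × 14, A = 868 mm², x = 49 mm, Ī = 278 049 mm⁴.
Bottom flange (beyond web): 62 × 14, A = 868 mm², x = 49 mm, Ī = 278 049 mm⁴.
Centroid: x̄ = ΣA·x / ΣA = 26.04 mm.
Transfer each piece to the centroidal y-axis using Ī + A·d² with d = x − 26.04:
  web: d = -17.04 mm → contributes +742 332 mm⁴
  top flange (beyond web): d = 22.96 mm → contributes +735 773 mm⁴
  bottom flange (beyond web): d = 22.96 mm → contributes +735 773 mm⁴
Total I = 2 213 877 mm⁴.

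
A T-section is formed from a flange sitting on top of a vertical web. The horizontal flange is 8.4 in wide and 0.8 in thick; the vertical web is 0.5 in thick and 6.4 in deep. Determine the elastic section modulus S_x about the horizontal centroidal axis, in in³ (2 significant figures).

Break the section into simple shapes (no overlaps), measuring from the bottom-left corner of the bounding box.
Flange: 8.4 × 0.8, A = 6.72 in², y = 6.8 in, Ī = 0.3584 in⁴.
Web: 0.5 × 6.4, A = 3.2 in², y = 3.2 in, Ī = 10.92 in⁴.
Centroid: ȳ = ΣA·y / ΣA = 5.639 in.
Transfer each piece to the horizontal centroidal axis using Ī + A·d² with d = y − 5.639:
  flange: d = 1.161 in → contributes +9.421 in⁴
  web: d = -2.439 in → contributes +29.95 in⁴
Total I = 39.38 in⁴.
Extreme fibre distance c = 5.639 in; S = I/c = 6.983 in³.

S_x ≈ 7.0 in³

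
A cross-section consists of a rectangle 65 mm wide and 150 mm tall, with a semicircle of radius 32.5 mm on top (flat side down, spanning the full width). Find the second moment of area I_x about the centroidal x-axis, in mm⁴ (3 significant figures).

Treat the section as a set of non-overlapping primitives; coordinates are from the bounding-box lower-left.
Rectangular body: 65 × 150, A = 9 750 mm², y = 75 mm, Ī = 18 281 250 mm⁴.
Semicircular cap: semicircle r = 32.5, A = 1659.2 mm², y = 163.79 mm, Ī = 122 452 mm⁴.
Centroid: ȳ = ΣA·y / ΣA = 87.913 mm.
Transfer each piece to the centroidal x-axis using Ī + A·d² with d = y − 87.913:
  rectangular body: d = -12.913 mm → contributes +19 906 921 mm⁴
  semicircular cap: d = 75.881 mm → contributes +9 675 690 mm⁴
Total I = 29 582 611 mm⁴.

I_x ≈ 2.96 × 10⁷ mm⁴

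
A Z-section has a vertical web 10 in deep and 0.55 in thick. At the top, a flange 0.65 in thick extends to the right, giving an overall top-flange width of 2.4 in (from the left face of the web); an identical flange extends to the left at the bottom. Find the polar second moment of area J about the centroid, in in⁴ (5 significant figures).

J ≈ 102.77 in⁴

Treat the section as a set of non-overlapping primitives; coordinates are from the bounding-box lower-left.
Web: 0.55 × 10, A = 5.5 in², y = 5 in, Ī = 45.83333 in⁴.
Top flange (beyond web): 1.85 × 0.65, A = 1.2025 in², y = 9.675 in, Ī = 0.04233802 in⁴.
Bottom flange (beyond web): 1.85 × 0.65, A = 1.2025 in², y = 0.325 in, Ī = 0.04233802 in⁴.
Centroid: ȳ = ΣA·y / ΣA = 5 in.
Transfer each piece to the centroidal x-axis using Ī + A·d² with d = y − 5:
  web: d = 0 in → contributes +45.83333 in⁴
  top flange (beyond web): d = 4.675 in → contributes +26.32373 in⁴
  bottom flange (beyond web): d = -4.675 in → contributes +26.32373 in⁴
Total I = 98.48079 in⁴.
For the y-axis: x̄ = 2.125 in.
Repeating about the centroidal y-axis gives I_y = 4.287772 in⁴.
Polar second moment: J = I_x + I_y = 102.7686 in⁴.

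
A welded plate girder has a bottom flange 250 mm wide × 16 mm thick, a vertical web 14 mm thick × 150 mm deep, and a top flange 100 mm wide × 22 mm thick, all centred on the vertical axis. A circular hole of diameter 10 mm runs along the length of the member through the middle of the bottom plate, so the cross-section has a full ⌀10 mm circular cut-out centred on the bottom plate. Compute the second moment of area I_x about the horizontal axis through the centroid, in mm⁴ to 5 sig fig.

Break the section into simple shapes (no overlaps), measuring from the bottom-left corner of the bounding box.
Bottom plate: 250 × 16, A = 4 000 mm², y = 8 mm, Ī = 85333.33 mm⁴.
Web plate: 14 × 150, A = 2 100 mm², y = 91 mm, Ī = 3 937 500 mm⁴.
Top plate: 100 × 22, A = 2 200 mm², y = 177 mm, Ī = 88733.33 mm⁴.
Hole (subtracted): ⌀10, A = 78.53982 mm², y = 8 mm, Ī = 490.8739 mm⁴.
Centroid: ȳ = ΣA·y / ΣA = 74.42372 mm.
Transfer each piece to the horizontal axis through the centroid using Ī + A·d² with d = y − 74.42372:
  bottom plate: d = -66.42372 mm → contributes +17 733 778 mm⁴
  web plate: d = 16.57628 mm → contributes +4 514 523 mm⁴
  top plate: d = 102.5763 mm → contributes +23 236 897 mm⁴
  hole: d = -66.42372 mm → contributes −347017.3 mm⁴
Total I = 45 138 180 mm⁴.

I_x ≈ 4.5138 × 10⁷ mm⁴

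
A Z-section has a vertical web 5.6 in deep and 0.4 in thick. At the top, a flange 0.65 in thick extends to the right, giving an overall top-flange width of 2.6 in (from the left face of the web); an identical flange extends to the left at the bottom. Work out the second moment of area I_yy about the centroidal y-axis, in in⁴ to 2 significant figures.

I_yy ≈ 6.0 in⁴

Split into non-overlapping primitives; take the origin at the lower-left of the bounding box.
Web: 0.4 × 5.6, A = 2.24 in², x = 2.4 in, Ī = 0.02987 in⁴.
Top flange (beyond web): 2.2 × 0.65, A = 1.43 in², x = 3.7 in, Ī = 0.5768 in⁴.
Bottom flange (beyond web): 2.2 × 0.65, A = 1.43 in², x = 1.1 in, Ī = 0.5768 in⁴.
Centroid: x̄ = ΣA·x / ΣA = 2.4 in.
Transfer each piece to the centroidal y-axis using Ī + A·d² with d = x − 2.4:
  web: d = 0 in → contributes +0.02987 in⁴
  top flange (beyond web): d = 1.3 in → contributes +2.993 in⁴
  bottom flange (beyond web): d = -1.3 in → contributes +2.993 in⁴
Total I = 6.017 in⁴.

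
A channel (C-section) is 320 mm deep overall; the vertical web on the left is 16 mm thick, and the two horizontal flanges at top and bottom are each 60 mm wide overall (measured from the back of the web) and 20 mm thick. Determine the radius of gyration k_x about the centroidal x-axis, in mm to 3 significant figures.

k_x ≈ 110 mm

Split into non-overlapping primitives; take the origin at the lower-left of the bounding box.
Web: 16 × 320, A = 5 120 mm², y = 160 mm, Ī = 43 690 667 mm⁴.
Top flange (beyond web): 44 × 20, A = 880 mm², y = 310 mm, Ī = 29 333 mm⁴.
Bottom flange (beyond web): 44 × 20, A = 880 mm², y = 10 mm, Ī = 29 333 mm⁴.
By symmetry the centroid is at mid-height, ȳ = 160 mm.
Transfer each piece to the centroidal x-axis using Ī + A·d² with d = y − 160:
  web: d = 0 mm → contributes +43 690 667 mm⁴
  top flange (beyond web): d = 150 mm → contributes +19 829 333 mm⁴
  bottom flange (beyond web): d = -150 mm → contributes +19 829 333 mm⁴
Total I = 83 349 333 mm⁴.
Radius of gyration: k = √(I/A) = √(83 349 333 / 6 880) = 110.07 mm.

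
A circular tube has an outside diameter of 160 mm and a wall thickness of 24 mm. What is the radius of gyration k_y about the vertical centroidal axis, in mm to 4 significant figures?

Decompose the section into non-overlapping parts with the origin at the bottom-left of its bounding rectangle.
Outer circle: ⌀160, A = 20106.2 mm², x = 80 mm, Ī = 32 169 909 mm⁴.
Bore (subtracted): ⌀112, A = 9852.03 mm², x = 80 mm, Ī = 7 723 995 mm⁴.
By symmetry the centroid is at mid-width, x̄ = 80 mm.
All pieces are centred on the vertical centroidal axis, so I = ΣĪ (holes subtracted) = 24 445 914 mm⁴.
Radius of gyration: k = √(I/A) = √(24 445 914 / 10254.2) = 48.8262 mm.

k_y ≈ 48.83 mm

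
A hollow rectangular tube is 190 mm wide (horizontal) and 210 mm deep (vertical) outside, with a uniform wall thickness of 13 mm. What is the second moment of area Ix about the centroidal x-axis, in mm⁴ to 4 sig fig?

Decompose the section into non-overlapping parts with the origin at the bottom-left of its bounding rectangle.
Outer rectangle: 190 × 210, A = 39 900 mm², y = 105 mm, Ī = 146 632 500 mm⁴.
Inner void (subtracted): 164 × 184, A = 30 176 mm², y = 105 mm, Ī = 85 136 555 mm⁴.
By symmetry the centroid is at mid-height, ȳ = 105 mm.
All pieces are centred on the centroidal x-axis, so I = ΣĪ (holes subtracted) = 61 495 945 mm⁴.

Ix ≈ 6.150 × 10⁷ mm⁴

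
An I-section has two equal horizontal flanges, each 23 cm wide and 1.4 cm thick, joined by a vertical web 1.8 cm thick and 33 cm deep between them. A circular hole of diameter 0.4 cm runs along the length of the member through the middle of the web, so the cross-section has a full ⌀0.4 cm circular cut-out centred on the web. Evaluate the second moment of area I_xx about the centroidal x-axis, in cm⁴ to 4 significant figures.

I_xx ≈ 2.445 × 10⁴ cm⁴

Split into non-overlapping primitives; take the origin at the lower-left of the bounding box.
Bottom flange: 23 × 1.4, A = 32.2 cm², y = 0.7 cm, Ī = 5.25933 cm⁴.
Web: 1.8 × 33, A = 59.4 cm², y = 17.9 cm, Ī = 5390.55 cm⁴.
Top flange: 23 × 1.4, A = 32.2 cm², y = 35.1 cm, Ī = 5.25933 cm⁴.
Hole (subtracted): ⌀0.4, A = 0.125664 cm², y = 17.9 cm, Ī = 0.00125664 cm⁴.
By symmetry the centroid is at mid-height, ȳ = 17.9 cm.
Transfer each piece to the centroidal x-axis using Ī + A·d² with d = y − 17.9:
  bottom flange: d = -17.2 cm → contributes +9531.31 cm⁴
  web: d = 0 cm → contributes +5390.55 cm⁴
  top flange: d = 17.2 cm → contributes +9531.31 cm⁴
  hole: d = 0 cm → contributes −0.00125664 cm⁴
Total I = 24453.2 cm⁴.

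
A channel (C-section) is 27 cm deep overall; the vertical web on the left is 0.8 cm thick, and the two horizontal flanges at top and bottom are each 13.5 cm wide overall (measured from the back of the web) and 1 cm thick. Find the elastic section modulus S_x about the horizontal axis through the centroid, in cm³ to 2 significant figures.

Split into non-overlapping primitives; take the origin at the lower-left of the bounding box.
Web: 0.8 × 27, A = 21.6 cm², y = 13.5 cm, Ī = 1 312 cm⁴.
Top flange (beyond web): 12.7 × 1, A = 12.7 cm², y = 26.5 cm, Ī = 1.058 cm⁴.
Bottom flange (beyond web): 12.7 × 1, A = 12.7 cm², y = 0.5 cm, Ī = 1.058 cm⁴.
By symmetry the centroid is at mid-height, ȳ = 13.5 cm.
Transfer each piece to the horizontal axis through the centroid using Ī + A·d² with d = y − 13.5:
  web: d = 0 cm → contributes +1 312 cm⁴
  top flange (beyond web): d = 13 cm → contributes +2 147 cm⁴
  bottom flange (beyond web): d = -13 cm → contributes +2 147 cm⁴
Total I = 5 607 cm⁴.
Extreme fibre distance c = 13.5 cm; S = I/c = 415.3 cm³.

S_x ≈ 420 cm³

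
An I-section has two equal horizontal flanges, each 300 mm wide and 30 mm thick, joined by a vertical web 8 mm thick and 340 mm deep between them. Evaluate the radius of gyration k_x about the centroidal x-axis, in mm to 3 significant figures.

k_x ≈ 176 mm

Break the section into simple shapes (no overlaps), measuring from the bottom-left corner of the bounding box.
Bottom flange: 300 × 30, A = 9 000 mm², y = 15 mm, Ī = 675 000 mm⁴.
Web: 8 × 340, A = 2 720 mm², y = 200 mm, Ī = 26 202 667 mm⁴.
Top flange: 300 × 30, A = 9 000 mm², y = 385 mm, Ī = 675 000 mm⁴.
By symmetry the centroid is at mid-height, ȳ = 200 mm.
Transfer each piece to the centroidal x-axis using Ī + A·d² with d = y − 200:
  bottom flange: d = -185 mm → contributes +308 700 000 mm⁴
  web: d = 0 mm → contributes +26 202 667 mm⁴
  top flange: d = 185 mm → contributes +308 700 000 mm⁴
Total I = 643 602 667 mm⁴.
Radius of gyration: k = √(I/A) = √(643 602 667 / 20 720) = 176.24 mm.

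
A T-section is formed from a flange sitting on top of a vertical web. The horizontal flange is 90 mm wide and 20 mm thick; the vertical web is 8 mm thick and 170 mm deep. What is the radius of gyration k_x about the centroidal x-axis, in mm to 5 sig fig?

k_x ≈ 57.166 mm

Decompose the section into non-overlapping parts with the origin at the bottom-left of its bounding rectangle.
Flange: 90 × 20, A = 1 800 mm², y = 180 mm, Ī = 60 000 mm⁴.
Web: 8 × 170, A = 1 360 mm², y = 85 mm, Ī = 3 275 333 mm⁴.
Centroid: ȳ = ΣA·y / ΣA = 139.1139 mm.
Transfer each piece to the centroidal x-axis using Ī + A·d² with d = y − 139.1139:
  flange: d = 40.88608 mm → contributes +3 069 008 mm⁴
  web: d = -54.11392 mm → contributes +7 257 844 mm⁴
Total I = 10 326 852 mm⁴.
Radius of gyration: k = √(I/A) = √(10 326 852 / 3 160) = 57.16635 mm.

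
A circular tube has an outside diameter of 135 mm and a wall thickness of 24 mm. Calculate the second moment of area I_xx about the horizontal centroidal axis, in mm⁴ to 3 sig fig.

I_xx ≈ 1.35 × 10⁷ mm⁴

Break the section into simple shapes (no overlaps), measuring from the bottom-left corner of the bounding box.
Outer circle: ⌀135, A = 14 314 mm², y = 67.5 mm, Ī = 16 304 406 mm⁴.
Bore (subtracted): ⌀87, A = 5944.7 mm², y = 67.5 mm, Ī = 2 812 205 mm⁴.
By symmetry the centroid is at mid-height, ȳ = 67.5 mm.
All pieces are centred on the horizontal centroidal axis, so I = ΣĪ (holes subtracted) = 13 492 201 mm⁴.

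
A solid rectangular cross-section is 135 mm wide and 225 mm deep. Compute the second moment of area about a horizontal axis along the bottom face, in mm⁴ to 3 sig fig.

I_base ≈ 5.13 × 10⁸ mm⁴

The section: 135 × 225, A = 30 375 mm², y = 112.5 mm, Ī = 128 144 531 mm⁴.
Transfer it to a horizontal axis along the bottom face using Ī + A·d² with d = y − 0:
  the section: d = 112.5 mm → contributes +512 578 125 mm⁴
Total I = 512 578 125 mm⁴.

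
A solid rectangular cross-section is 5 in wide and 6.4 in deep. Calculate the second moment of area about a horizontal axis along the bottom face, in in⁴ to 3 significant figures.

The section: 5 × 6.4, A = 32 in², y = 3.2 in, Ī = 109.23 in⁴.
Transfer it to the base of the section using Ī + A·d² with d = y − 0:
  the section: d = 3.2 in → contributes +436.91 in⁴
Total I = 436.91 in⁴.

I_base ≈ 437 in⁴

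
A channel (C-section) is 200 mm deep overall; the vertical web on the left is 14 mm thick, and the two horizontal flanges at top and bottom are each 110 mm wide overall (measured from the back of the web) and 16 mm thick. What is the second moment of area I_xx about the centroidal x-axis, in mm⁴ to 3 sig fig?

Treat the section as a set of non-overlapping primitives; coordinates are from the bounding-box lower-left.
Web: 14 × 200, A = 2 800 mm², y = 100 mm, Ī = 9 333 333 mm⁴.
Top flange (beyond web): 96 × 16, A = 1 536 mm², y = 192 mm, Ī = 32 768 mm⁴.
Bottom flange (beyond web): 96 × 16, A = 1 536 mm², y = 8 mm, Ī = 32 768 mm⁴.
By symmetry the centroid is at mid-height, ȳ = 100 mm.
Transfer each piece to the centroidal x-axis using Ī + A·d² with d = y − 100:
  web: d = 0 mm → contributes +9 333 333 mm⁴
  top flange (beyond web): d = 92 mm → contributes +13 033 472 mm⁴
  bottom flange (beyond web): d = -92 mm → contributes +13 033 472 mm⁴
Total I = 35 400 277 mm⁴.

I_xx ≈ 3.54 × 10⁷ mm⁴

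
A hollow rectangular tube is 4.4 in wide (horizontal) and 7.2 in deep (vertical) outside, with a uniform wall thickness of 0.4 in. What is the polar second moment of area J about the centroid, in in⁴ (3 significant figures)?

J ≈ 84.4 in⁴

Decompose the section into non-overlapping parts with the origin at the bottom-left of its bounding rectangle.
Outer rectangle: 4.4 × 7.2, A = 31.68 in², y = 3.6 in, Ī = 136.86 in⁴.
Inner void (subtracted): 3.6 × 6.4, A = 23.04 in², y = 3.6 in, Ī = 78.643 in⁴.
By symmetry the centroid is at mid-height, ȳ = 3.6 in.
All pieces are centred on the centroidal x-axis, so I = ΣĪ (holes subtracted) = 58.214 in⁴.
Repeating about the centroidal y-axis gives I_y = 26.227 in⁴.
Polar second moment: J = I_x + I_y = 84.442 in⁴.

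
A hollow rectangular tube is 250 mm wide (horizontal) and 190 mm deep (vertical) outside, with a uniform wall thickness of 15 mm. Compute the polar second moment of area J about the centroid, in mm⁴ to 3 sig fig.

Treat the section as a set of non-overlapping primitives; coordinates are from the bounding-box lower-left.
Outer rectangle: 250 × 190, A = 47 500 mm², y = 95 mm, Ī = 142 895 833 mm⁴.
Inner void (subtracted): 220 × 160, A = 35 200 mm², y = 95 mm, Ī = 75 093 333 mm⁴.
By symmetry the centroid is at mid-height, ȳ = 95 mm.
All pieces are centred on the centroidal x-axis, so I = ΣĪ (holes subtracted) = 67 802 500 mm⁴.
Repeating about the centroidal y-axis gives I_y = 105 422 500 mm⁴.
Polar second moment: J = I_x + I_y = 173 225 000 mm⁴.

J ≈ 1.73 × 10⁸ mm⁴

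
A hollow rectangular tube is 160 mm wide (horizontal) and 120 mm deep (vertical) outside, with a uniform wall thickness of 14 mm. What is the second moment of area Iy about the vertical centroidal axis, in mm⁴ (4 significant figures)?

Treat the section as a set of non-overlapping primitives; coordinates are from the bounding-box lower-left.
Outer rectangle: 160 × 120, A = 19 200 mm², x = 80 mm, Ī = 40 960 000 mm⁴.
Inner void (subtracted): 132 × 92, A = 12 144 mm², x = 80 mm, Ī = 17 633 088 mm⁴.
By symmetry the centroid is at mid-width, x̄ = 80 mm.
All pieces are centred on the vertical centroidal axis, so I = ΣĪ (holes subtracted) = 23 326 912 mm⁴.

Iy ≈ 2.333 × 10⁷ mm⁴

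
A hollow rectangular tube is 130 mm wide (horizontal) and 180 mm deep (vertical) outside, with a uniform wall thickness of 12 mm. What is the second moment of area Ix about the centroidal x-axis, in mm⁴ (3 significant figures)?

Treat the section as a set of non-overlapping primitives; coordinates are from the bounding-box lower-left.
Outer rectangle: 130 × 180, A = 23 400 mm², y = 90 mm, Ī = 63 180 000 mm⁴.
Inner void (subtracted): 106 × 156, A = 16 536 mm², y = 90 mm, Ī = 33 535 008 mm⁴.
By symmetry the centroid is at mid-height, ȳ = 90 mm.
All pieces are centred on the centroidal x-axis, so I = ΣĪ (holes subtracted) = 29 644 992 mm⁴.

Ix ≈ 2.96 × 10⁷ mm⁴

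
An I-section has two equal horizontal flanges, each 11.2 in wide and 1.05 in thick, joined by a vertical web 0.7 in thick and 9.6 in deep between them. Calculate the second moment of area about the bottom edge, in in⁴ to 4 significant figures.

Decompose the section into non-overlapping parts with the origin at the bottom-left of its bounding rectangle.
Bottom flange: 11.2 × 1.05, A = 11.76 in², y = 0.525 in, Ī = 1.08045 in⁴.
Web: 0.7 × 9.6, A = 6.72 in², y = 5.85 in, Ī = 51.6096 in⁴.
Top flange: 11.2 × 1.05, A = 11.76 in², y = 11.175 in, Ī = 1.08045 in⁴.
Transfer each piece to the base of the section using Ī + A·d² with d = y − 0:
  bottom flange: d = 0.525 in → contributes +4.3218 in⁴
  web: d = 5.85 in → contributes +281.585 in⁴
  top flange: d = 11.175 in → contributes +1469.68 in⁴
Total I = 1755.58 in⁴.

I_base ≈ 1756 in⁴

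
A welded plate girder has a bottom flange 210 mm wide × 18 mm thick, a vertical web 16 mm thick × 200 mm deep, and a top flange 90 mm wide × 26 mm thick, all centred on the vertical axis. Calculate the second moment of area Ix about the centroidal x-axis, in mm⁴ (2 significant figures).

Ix ≈ 8.3 × 10⁷ mm⁴

Treat the section as a set of non-overlapping primitives; coordinates are from the bounding-box lower-left.
Bottom plate: 210 × 18, A = 3 780 mm², y = 9 mm, Ī = 102 060 mm⁴.
Web plate: 16 × 200, A = 3 200 mm², y = 118 mm, Ī = 10 666 667 mm⁴.
Top plate: 90 × 26, A = 2 340 mm², y = 231 mm, Ī = 131 820 mm⁴.
Centroid: ȳ = ΣA·y / ΣA = 102.2 mm.
Transfer each piece to the centroidal x-axis using Ī + A·d² with d = y − 102.2:
  bottom plate: d = -93.16 mm → contributes +32 910 046 mm⁴
  web plate: d = 15.84 mm → contributes +11 469 251 mm⁴
  top plate: d = 128.8 mm → contributes +38 973 361 mm⁴
Total I = 83 352 659 mm⁴.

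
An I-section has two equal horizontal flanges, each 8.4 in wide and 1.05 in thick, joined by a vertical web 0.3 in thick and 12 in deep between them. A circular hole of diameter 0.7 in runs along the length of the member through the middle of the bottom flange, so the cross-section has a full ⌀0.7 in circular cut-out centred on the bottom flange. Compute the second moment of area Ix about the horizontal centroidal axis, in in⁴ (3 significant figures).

Ix ≈ 779 in⁴

Split into non-overlapping primitives; take the origin at the lower-left of the bounding box.
Bottom flange: 8.4 × 1.05, A = 8.82 in², y = 0.525 in, Ī = 0.81034 in⁴.
Web: 0.3 × 12, A = 3.6 in², y = 7.05 in, Ī = 43.2 in⁴.
Top flange: 8.4 × 1.05, A = 8.82 in², y = 13.575 in, Ī = 0.81034 in⁴.
Hole (subtracted): ⌀0.7, A = 0.38485 in², y = 0.525 in, Ī = 0.011786 in⁴.
Centroid: ȳ = ΣA·y / ΣA = 7.1704 in.
Transfer each piece to the horizontal centroidal axis using Ī + A·d² with d = y − 7.1704:
  bottom flange: d = -6.6454 in → contributes +390.31 in⁴
  web: d = -0.12041 in → contributes +43.252 in⁴
  top flange: d = 6.4046 in → contributes +362.6 in⁴
  hole: d = -6.6454 in → contributes −17.007 in⁴
Total I = 779.16 in⁴.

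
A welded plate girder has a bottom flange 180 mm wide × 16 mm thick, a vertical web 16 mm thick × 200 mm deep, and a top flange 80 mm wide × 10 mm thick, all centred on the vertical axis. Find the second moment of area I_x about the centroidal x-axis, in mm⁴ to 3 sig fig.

Break the section into simple shapes (no overlaps), measuring from the bottom-left corner of the bounding box.
Bottom plate: 180 × 16, A = 2 880 mm², y = 8 mm, Ī = 61 440 mm⁴.
Web plate: 16 × 200, A = 3 200 mm², y = 116 mm, Ī = 10 666 667 mm⁴.
Top plate: 80 × 10, A = 800 mm², y = 221 mm, Ī = 6666.7 mm⁴.
Centroid: ȳ = ΣA·y / ΣA = 83 mm.
Transfer each piece to the centroidal x-axis using Ī + A·d² with d = y − 83:
  bottom plate: d = -75 mm → contributes +16 261 440 mm⁴
  web plate: d = 33 mm → contributes +14 151 467 mm⁴
  top plate: d = 138 mm → contributes +15 241 867 mm⁴
Total I = 45 654 773 mm⁴.

I_x ≈ 4.57 × 10⁷ mm⁴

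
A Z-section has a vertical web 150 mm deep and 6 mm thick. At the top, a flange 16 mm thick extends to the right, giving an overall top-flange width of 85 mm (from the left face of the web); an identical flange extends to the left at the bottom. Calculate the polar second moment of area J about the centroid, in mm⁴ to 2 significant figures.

Break the section into simple shapes (no overlaps), measuring from the bottom-left corner of the bounding box.
Web: 6 × 150, A = 900 mm², y = 75 mm, Ī = 1 687 500 mm⁴.
Top flange (beyond web): 79 × 16, A = 1 264 mm², y = 142 mm, Ī = 26 965 mm⁴.
Bottom flange (beyond web): 79 × 16, A = 1 264 mm², y = 8 mm, Ī = 26 965 mm⁴.
Centroid: ȳ = ΣA·y / ΣA = 75 mm.
Transfer each piece to the centroidal x-axis using Ī + A·d² with d = y − 75:
  web: d = 0 mm → contributes +1 687 500 mm⁴
  top flange (beyond web): d = 67 mm → contributes +5 701 061 mm⁴
  bottom flange (beyond web): d = -67 mm → contributes +5 701 061 mm⁴
Total I = 13 089 623 mm⁴.
For the y-axis: x̄ = 82 mm.
Repeating about the centroidal y-axis gives I_y = 5 883 671 mm⁴.
Polar second moment: J = I_x + I_y = 18 973 293 mm⁴.

J ≈ 1.9 × 10⁷ mm⁴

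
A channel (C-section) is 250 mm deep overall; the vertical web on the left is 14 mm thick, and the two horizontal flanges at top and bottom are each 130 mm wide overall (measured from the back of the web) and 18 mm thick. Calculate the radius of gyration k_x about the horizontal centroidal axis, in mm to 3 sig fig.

Treat the section as a set of non-overlapping primitives; coordinates are from the bounding-box lower-left.
Web: 14 × 250, A = 3 500 mm², y = 125 mm, Ī = 18 229 167 mm⁴.
Top flange (beyond web): 116 × 18, A = 2 088 mm², y = 241 mm, Ī = 56 376 mm⁴.
Bottom flange (beyond web): 116 × 18, A = 2 088 mm², y = 9 mm, Ī = 56 376 mm⁴.
By symmetry the centroid is at mid-height, ȳ = 125 mm.
Transfer each piece to the horizontal centroidal axis using Ī + A·d² with d = y − 125:
  web: d = 0 mm → contributes +18 229 167 mm⁴
  top flange (beyond web): d = 116 mm → contributes +28 152 504 mm⁴
  bottom flange (beyond web): d = -116 mm → contributes +28 152 504 mm⁴
Total I = 74 534 175 mm⁴.
Radius of gyration: k = √(I/A) = √(74 534 175 / 7 676) = 98.539 mm.

k_x ≈ 98.5 mm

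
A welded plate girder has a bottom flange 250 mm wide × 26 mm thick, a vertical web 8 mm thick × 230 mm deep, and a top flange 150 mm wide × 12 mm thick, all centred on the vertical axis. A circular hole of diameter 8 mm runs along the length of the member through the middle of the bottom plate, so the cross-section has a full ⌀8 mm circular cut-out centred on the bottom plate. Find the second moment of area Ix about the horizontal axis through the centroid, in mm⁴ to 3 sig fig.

Split into non-overlapping primitives; take the origin at the lower-left of the bounding box.
Bottom plate: 250 × 26, A = 6 500 mm², y = 13 mm, Ī = 366 167 mm⁴.
Web plate: 8 × 230, A = 1 840 mm², y = 141 mm, Ī = 8 111 333 mm⁴.
Top plate: 150 × 12, A = 1 800 mm², y = 262 mm, Ī = 21 600 mm⁴.
Hole (subtracted): ⌀8, A = 50.265 mm², y = 13 mm, Ī = 201.06 mm⁴.
Centroid: ȳ = ΣA·y / ΣA = 80.764 mm.
Transfer each piece to the horizontal axis through the centroid using Ī + A·d² with d = y − 80.764:
  bottom plate: d = -67.764 mm → contributes +30 213 837 mm⁴
  web plate: d = 60.236 mm → contributes +14 787 562 mm⁴
  top plate: d = 181.24 mm → contributes +59 145 328 mm⁴
  hole: d = -67.764 mm → contributes −231 018 mm⁴
Total I = 103 915 709 mm⁴.

Ix ≈ 1.04 × 10⁸ mm⁴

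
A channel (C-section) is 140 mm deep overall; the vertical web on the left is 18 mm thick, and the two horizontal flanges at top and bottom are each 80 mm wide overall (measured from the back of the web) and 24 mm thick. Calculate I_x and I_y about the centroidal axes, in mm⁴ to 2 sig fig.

I_x ≈ 1.4 × 10⁷ mm⁴, I_y ≈ 3.2 × 10⁶ mm⁴

Treat the section as a set of non-overlapping primitives; coordinates are from the bounding-box lower-left.
Web: 18 × 140, A = 2 520 mm², y = 70 mm, Ī = 4 116 000 mm⁴.
Top flange (beyond web): 62 × 24, A = 1 488 mm², y = 128 mm, Ī = 71 424 mm⁴.
Bottom flange (beyond web): 62 × 24, A = 1 488 mm², y = 12 mm, Ī = 71 424 mm⁴.
By symmetry the centroid is at mid-height, ȳ = 70 mm.
Transfer each piece to the centroidal x-axis using Ī + A·d² with d = y − 70:
  web: d = 0 mm → contributes +4 116 000 mm⁴
  top flange (beyond web): d = 58 mm → contributes +5 077 056 mm⁴
  bottom flange (beyond web): d = -58 mm → contributes +5 077 056 mm⁴
Total I = 14 270 112 mm⁴.
For the y-axis: x̄ = 30.66 mm.
Repeating about the centroidal y-axis gives I_y = 3 204 618 mm⁴.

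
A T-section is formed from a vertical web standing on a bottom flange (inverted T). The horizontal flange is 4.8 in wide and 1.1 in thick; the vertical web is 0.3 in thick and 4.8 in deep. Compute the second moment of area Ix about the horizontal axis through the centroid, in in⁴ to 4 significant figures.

Ix ≈ 13.14 in⁴

Split into non-overlapping primitives; take the origin at the lower-left of the bounding box.
Flange: 4.8 × 1.1, A = 5.28 in², y = 0.55 in, Ī = 0.5324 in⁴.
Web: 0.3 × 4.8, A = 1.44 in², y = 3.5 in, Ī = 2.7648 in⁴.
Centroid: ȳ = ΣA·y / ΣA = 1.18214 in.
Transfer each piece to the horizontal axis through the centroid using Ī + A·d² with d = y − 1.18214:
  flange: d = -0.632143 in → contributes +2.64231 in⁴
  web: d = 2.31786 in → contributes +10.5011 in⁴
Total I = 13.1435 in⁴.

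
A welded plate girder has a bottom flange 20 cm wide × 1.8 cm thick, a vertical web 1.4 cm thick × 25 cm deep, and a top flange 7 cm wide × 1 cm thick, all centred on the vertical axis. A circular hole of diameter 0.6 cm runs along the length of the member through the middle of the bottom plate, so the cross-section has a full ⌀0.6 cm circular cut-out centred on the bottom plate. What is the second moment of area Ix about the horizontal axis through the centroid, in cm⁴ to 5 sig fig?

Ix ≈ 7496.4 cm⁴

Treat the section as a set of non-overlapping primitives; coordinates are from the bounding-box lower-left.
Bottom plate: 20 × 1.8, A = 36 cm², y = 0.9 cm, Ī = 9.72 cm⁴.
Web plate: 1.4 × 25, A = 35 cm², y = 14.3 cm, Ī = 1822.917 cm⁴.
Top plate: 7 × 1, A = 7 cm², y = 27.3 cm, Ī = 0.5833333 cm⁴.
Hole (subtracted): ⌀0.6, A = 0.2827433 cm², y = 0.9 cm, Ī = 0.006361725 cm⁴.
Centroid: ȳ = ΣA·y / ΣA = 9.312546 cm.
Transfer each piece to the horizontal axis through the centroid using Ī + A·d² with d = y − 9.312546:
  bottom plate: d = -8.412546 cm → contributes +2557.474 cm⁴
  web plate: d = 4.987454 cm → contributes +2693.531 cm⁴
  top plate: d = 17.98745 cm → contributes +2265.423 cm⁴
  hole: d = -8.412546 cm → contributes −20.01637 cm⁴
Total I = 7496.411 cm⁴.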